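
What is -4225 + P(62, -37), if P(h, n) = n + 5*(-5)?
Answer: -4287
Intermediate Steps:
P(h, n) = -25 + n (P(h, n) = n - 25 = -25 + n)
-4225 + P(62, -37) = -4225 + (-25 - 37) = -4225 - 62 = -4287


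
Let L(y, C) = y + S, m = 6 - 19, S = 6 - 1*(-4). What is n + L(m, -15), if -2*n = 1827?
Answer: -1833/2 ≈ -916.50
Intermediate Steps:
n = -1827/2 (n = -1/2*1827 = -1827/2 ≈ -913.50)
S = 10 (S = 6 + 4 = 10)
m = -13
L(y, C) = 10 + y (L(y, C) = y + 10 = 10 + y)
n + L(m, -15) = -1827/2 + (10 - 13) = -1827/2 - 3 = -1833/2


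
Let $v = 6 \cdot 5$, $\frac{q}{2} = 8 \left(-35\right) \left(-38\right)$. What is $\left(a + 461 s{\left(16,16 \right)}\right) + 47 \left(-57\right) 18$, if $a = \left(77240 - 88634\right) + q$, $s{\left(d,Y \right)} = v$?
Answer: $-24506$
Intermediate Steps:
$q = 21280$ ($q = 2 \cdot 8 \left(-35\right) \left(-38\right) = 2 \left(\left(-280\right) \left(-38\right)\right) = 2 \cdot 10640 = 21280$)
$v = 30$
$s{\left(d,Y \right)} = 30$
$a = 9886$ ($a = \left(77240 - 88634\right) + 21280 = -11394 + 21280 = 9886$)
$\left(a + 461 s{\left(16,16 \right)}\right) + 47 \left(-57\right) 18 = \left(9886 + 461 \cdot 30\right) + 47 \left(-57\right) 18 = \left(9886 + 13830\right) - 48222 = 23716 - 48222 = -24506$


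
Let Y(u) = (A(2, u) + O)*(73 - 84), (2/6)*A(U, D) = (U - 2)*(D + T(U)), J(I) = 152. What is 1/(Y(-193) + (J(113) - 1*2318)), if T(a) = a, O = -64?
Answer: -1/1462 ≈ -0.00068399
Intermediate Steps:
A(U, D) = 3*(-2 + U)*(D + U) (A(U, D) = 3*((U - 2)*(D + U)) = 3*((-2 + U)*(D + U)) = 3*(-2 + U)*(D + U))
Y(u) = 704 (Y(u) = ((-6*u - 6*2 + 3*2**2 + 3*u*2) - 64)*(73 - 84) = ((-6*u - 12 + 3*4 + 6*u) - 64)*(-11) = ((-6*u - 12 + 12 + 6*u) - 64)*(-11) = (0 - 64)*(-11) = -64*(-11) = 704)
1/(Y(-193) + (J(113) - 1*2318)) = 1/(704 + (152 - 1*2318)) = 1/(704 + (152 - 2318)) = 1/(704 - 2166) = 1/(-1462) = -1/1462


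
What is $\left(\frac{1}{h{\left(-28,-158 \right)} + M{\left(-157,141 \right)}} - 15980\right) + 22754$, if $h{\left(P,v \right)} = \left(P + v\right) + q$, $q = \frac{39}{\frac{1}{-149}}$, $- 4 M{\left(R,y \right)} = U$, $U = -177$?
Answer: $\frac{161295710}{23811} \approx 6774.0$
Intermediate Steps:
$M{\left(R,y \right)} = \frac{177}{4}$ ($M{\left(R,y \right)} = \left(- \frac{1}{4}\right) \left(-177\right) = \frac{177}{4}$)
$q = -5811$ ($q = \frac{39}{- \frac{1}{149}} = 39 \left(-149\right) = -5811$)
$h{\left(P,v \right)} = -5811 + P + v$ ($h{\left(P,v \right)} = \left(P + v\right) - 5811 = -5811 + P + v$)
$\left(\frac{1}{h{\left(-28,-158 \right)} + M{\left(-157,141 \right)}} - 15980\right) + 22754 = \left(\frac{1}{\left(-5811 - 28 - 158\right) + \frac{177}{4}} - 15980\right) + 22754 = \left(\frac{1}{-5997 + \frac{177}{4}} - 15980\right) + 22754 = \left(\frac{1}{- \frac{23811}{4}} - 15980\right) + 22754 = \left(- \frac{4}{23811} - 15980\right) + 22754 = - \frac{380499784}{23811} + 22754 = \frac{161295710}{23811}$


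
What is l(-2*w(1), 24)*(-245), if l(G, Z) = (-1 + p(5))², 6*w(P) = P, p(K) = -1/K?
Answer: -1764/5 ≈ -352.80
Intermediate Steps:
w(P) = P/6
l(G, Z) = 36/25 (l(G, Z) = (-1 - 1/5)² = (-1 - 1*⅕)² = (-1 - ⅕)² = (-6/5)² = 36/25)
l(-2*w(1), 24)*(-245) = (36/25)*(-245) = -1764/5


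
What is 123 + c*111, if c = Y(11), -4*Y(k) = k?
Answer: -729/4 ≈ -182.25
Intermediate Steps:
Y(k) = -k/4
c = -11/4 (c = -1/4*11 = -11/4 ≈ -2.7500)
123 + c*111 = 123 - 11/4*111 = 123 - 1221/4 = -729/4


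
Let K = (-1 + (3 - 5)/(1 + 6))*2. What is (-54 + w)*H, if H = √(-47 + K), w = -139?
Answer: -193*I*√2429/7 ≈ -1358.9*I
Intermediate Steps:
K = -18/7 (K = (-1 - 2/7)*2 = -9/7*2 = -18/7 ≈ -2.5714)
H = I*√2429/7 (H = √(-47 - 18/7) = √(-347/7) = I*√2429/7 ≈ 7.0407*I)
(-54 + w)*H = (-54 - 139)*(I*√2429/7) = -193*I*√2429/7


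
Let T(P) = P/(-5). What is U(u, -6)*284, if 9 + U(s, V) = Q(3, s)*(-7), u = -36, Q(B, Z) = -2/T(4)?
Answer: -7526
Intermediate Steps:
T(P) = -P/5 (T(P) = P*(-⅕) = -P/5)
Q(B, Z) = 5/2 (Q(B, Z) = -2/((-⅕*4)) = -2/(-⅘) = -2*(-5/4) = 5/2)
U(s, V) = -53/2 (U(s, V) = -9 + (5/2)*(-7) = -9 - 35/2 = -53/2)
U(u, -6)*284 = -53/2*284 = -7526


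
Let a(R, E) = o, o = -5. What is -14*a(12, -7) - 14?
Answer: 56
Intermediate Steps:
a(R, E) = -5
-14*a(12, -7) - 14 = -14*(-5) - 14 = 70 - 14 = 56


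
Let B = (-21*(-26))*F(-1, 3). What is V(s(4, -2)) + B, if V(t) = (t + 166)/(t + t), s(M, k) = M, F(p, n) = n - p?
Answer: 8821/4 ≈ 2205.3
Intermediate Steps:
V(t) = (166 + t)/(2*t) (V(t) = (166 + t)/((2*t)) = (166 + t)*(1/(2*t)) = (166 + t)/(2*t))
B = 2184 (B = (-21*(-26))*(3 - 1*(-1)) = 546*(3 + 1) = 546*4 = 2184)
V(s(4, -2)) + B = (1/2)*(166 + 4)/4 + 2184 = (1/2)*(1/4)*170 + 2184 = 85/4 + 2184 = 8821/4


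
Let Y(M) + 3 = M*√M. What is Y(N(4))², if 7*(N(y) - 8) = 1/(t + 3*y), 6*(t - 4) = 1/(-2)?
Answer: 1249302632689/2389979753 - 128496*√3579149/1787569 ≈ 386.73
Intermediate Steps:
t = 47/12 (t = 4 + (⅙)/(-2) = 4 + (⅙)*(-½) = 4 - 1/12 = 47/12 ≈ 3.9167)
N(y) = 8 + 1/(7*(47/12 + 3*y))
Y(M) = -3 + M^(3/2) (Y(M) = -3 + M*√M = -3 + M^(3/2))
Y(N(4))² = (-3 + (4*(661 + 504*4)/(7*(47 + 36*4)))^(3/2))² = (-3 + (4*(661 + 2016)/(7*(47 + 144)))^(3/2))² = (-3 + ((4/7)*2677/191)^(3/2))² = (-3 + ((4/7)*(1/191)*2677)^(3/2))² = (-3 + (10708/1337)^(3/2))² = (-3 + 21416*√3579149/1787569)²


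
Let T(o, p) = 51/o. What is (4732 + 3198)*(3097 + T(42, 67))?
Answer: 171981875/7 ≈ 2.4569e+7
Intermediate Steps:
(4732 + 3198)*(3097 + T(42, 67)) = (4732 + 3198)*(3097 + 51/42) = 7930*(3097 + 51*(1/42)) = 7930*(3097 + 17/14) = 7930*(43375/14) = 171981875/7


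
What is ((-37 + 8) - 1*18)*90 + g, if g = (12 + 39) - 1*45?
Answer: -4224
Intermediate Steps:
g = 6 (g = 51 - 45 = 6)
((-37 + 8) - 1*18)*90 + g = ((-37 + 8) - 1*18)*90 + 6 = (-29 - 18)*90 + 6 = -47*90 + 6 = -4230 + 6 = -4224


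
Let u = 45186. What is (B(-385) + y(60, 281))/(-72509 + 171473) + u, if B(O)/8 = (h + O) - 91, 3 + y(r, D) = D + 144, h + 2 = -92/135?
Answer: 301845413017/6680070 ≈ 45186.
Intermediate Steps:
h = -362/135 (h = -2 - 92/135 = -362/135 ≈ -2.6815)
y(r, D) = 141 + D (y(r, D) = -3 + (D + 144) = -3 + (144 + D) = 141 + D)
B(O) = -101176/135 + 8*O (B(O) = 8*((-362/135 + O) - 91) = 8*(-12647/135 + O) = -101176/135 + 8*O)
(B(-385) + y(60, 281))/(-72509 + 171473) + u = ((-101176/135 + 8*(-385)) + (141 + 281))/(-72509 + 171473) + 45186 = ((-101176/135 - 3080) + 422)/98964 + 45186 = (-516976/135 + 422)*(1/98964) + 45186 = -460006/135*1/98964 + 45186 = -230003/6680070 + 45186 = 301845413017/6680070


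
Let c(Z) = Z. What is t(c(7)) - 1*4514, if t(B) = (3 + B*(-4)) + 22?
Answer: -4517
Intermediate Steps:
t(B) = 25 - 4*B (t(B) = (3 - 4*B) + 22 = 25 - 4*B)
t(c(7)) - 1*4514 = (25 - 4*7) - 1*4514 = (25 - 28) - 4514 = -3 - 4514 = -4517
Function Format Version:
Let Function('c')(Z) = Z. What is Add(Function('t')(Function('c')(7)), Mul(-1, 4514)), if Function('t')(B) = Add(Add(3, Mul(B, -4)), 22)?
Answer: -4517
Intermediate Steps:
Function('t')(B) = Add(25, Mul(-4, B)) (Function('t')(B) = Add(Add(3, Mul(-4, B)), 22) = Add(25, Mul(-4, B)))
Add(Function('t')(Function('c')(7)), Mul(-1, 4514)) = Add(Add(25, Mul(-4, 7)), Mul(-1, 4514)) = Add(Add(25, -28), -4514) = Add(-3, -4514) = -4517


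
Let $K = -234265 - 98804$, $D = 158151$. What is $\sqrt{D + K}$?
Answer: $i \sqrt{174918} \approx 418.23 i$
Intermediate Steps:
$K = -333069$
$\sqrt{D + K} = \sqrt{158151 - 333069} = \sqrt{-174918} = i \sqrt{174918}$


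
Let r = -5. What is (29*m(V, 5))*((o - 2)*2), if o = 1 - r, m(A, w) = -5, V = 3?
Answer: -1160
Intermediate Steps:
o = 6 (o = 1 - 1*(-5) = 1 + 5 = 6)
(29*m(V, 5))*((o - 2)*2) = (29*(-5))*((6 - 2)*2) = -580*2 = -145*8 = -1160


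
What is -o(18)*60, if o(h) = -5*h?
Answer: 5400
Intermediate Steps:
-o(18)*60 = -(-5*18)*60 = -(-90)*60 = -1*(-5400) = 5400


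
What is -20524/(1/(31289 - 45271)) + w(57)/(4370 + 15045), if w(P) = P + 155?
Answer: 5571455917932/19415 ≈ 2.8697e+8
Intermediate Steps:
w(P) = 155 + P
-20524/(1/(31289 - 45271)) + w(57)/(4370 + 15045) = -20524/(1/(31289 - 45271)) + (155 + 57)/(4370 + 15045) = -20524/(1/(-13982)) + 212/19415 = -20524/(-1/13982) + 212*(1/19415) = -20524*(-13982) + 212/19415 = 286966568 + 212/19415 = 5571455917932/19415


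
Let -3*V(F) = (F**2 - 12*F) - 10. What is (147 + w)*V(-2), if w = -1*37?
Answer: -660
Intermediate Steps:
w = -37
V(F) = 10/3 + 4*F - F**2/3 (V(F) = -((F**2 - 12*F) - 10)/3 = -(-10 + F**2 - 12*F)/3 = 10/3 + 4*F - F**2/3)
(147 + w)*V(-2) = (147 - 37)*(10/3 + 4*(-2) - 1/3*(-2)**2) = 110*(10/3 - 8 - 1/3*4) = 110*(10/3 - 8 - 4/3) = 110*(-6) = -660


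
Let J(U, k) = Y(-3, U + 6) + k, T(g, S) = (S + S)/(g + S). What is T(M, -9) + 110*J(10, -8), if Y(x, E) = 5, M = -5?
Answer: -2301/7 ≈ -328.71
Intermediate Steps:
T(g, S) = 2*S/(S + g) (T(g, S) = (2*S)/(S + g) = 2*S/(S + g))
J(U, k) = 5 + k
T(M, -9) + 110*J(10, -8) = 2*(-9)/(-9 - 5) + 110*(5 - 8) = 2*(-9)/(-14) + 110*(-3) = 2*(-9)*(-1/14) - 330 = 9/7 - 330 = -2301/7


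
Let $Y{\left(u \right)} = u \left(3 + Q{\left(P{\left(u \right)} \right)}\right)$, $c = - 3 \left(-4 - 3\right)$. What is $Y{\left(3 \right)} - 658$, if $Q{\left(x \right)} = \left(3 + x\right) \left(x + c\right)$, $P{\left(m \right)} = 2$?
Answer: $-304$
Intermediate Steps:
$c = 21$ ($c = \left(-3\right) \left(-7\right) = 21$)
$Q{\left(x \right)} = \left(3 + x\right) \left(21 + x\right)$ ($Q{\left(x \right)} = \left(3 + x\right) \left(x + 21\right) = \left(3 + x\right) \left(21 + x\right)$)
$Y{\left(u \right)} = 118 u$ ($Y{\left(u \right)} = u \left(3 + \left(63 + 2^{2} + 24 \cdot 2\right)\right) = u \left(3 + \left(63 + 4 + 48\right)\right) = u \left(3 + 115\right) = u 118 = 118 u$)
$Y{\left(3 \right)} - 658 = 118 \cdot 3 - 658 = 354 - 658 = -304$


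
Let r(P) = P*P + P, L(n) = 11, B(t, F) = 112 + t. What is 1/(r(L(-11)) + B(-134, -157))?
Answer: 1/110 ≈ 0.0090909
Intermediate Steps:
r(P) = P + P**2 (r(P) = P**2 + P = P + P**2)
1/(r(L(-11)) + B(-134, -157)) = 1/(11*(1 + 11) + (112 - 134)) = 1/(11*12 - 22) = 1/(132 - 22) = 1/110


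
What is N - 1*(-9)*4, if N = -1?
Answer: 35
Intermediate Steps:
N - 1*(-9)*4 = -1 - 1*(-9)*4 = -1 + 9*4 = -1 + 36 = 35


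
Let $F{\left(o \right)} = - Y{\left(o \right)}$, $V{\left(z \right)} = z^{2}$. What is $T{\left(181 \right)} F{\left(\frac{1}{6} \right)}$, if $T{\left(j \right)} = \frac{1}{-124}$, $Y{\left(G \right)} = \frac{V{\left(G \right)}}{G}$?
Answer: $\frac{1}{744} \approx 0.0013441$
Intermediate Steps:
$Y{\left(G \right)} = G$ ($Y{\left(G \right)} = \frac{G^{2}}{G} = G$)
$T{\left(j \right)} = - \frac{1}{124}$
$F{\left(o \right)} = - o$
$T{\left(181 \right)} F{\left(\frac{1}{6} \right)} = - \frac{\left(-1\right) \frac{1}{6}}{124} = \left(- \frac{1}{124}\right) \left(- \frac{1}{6}\right) = \frac{1}{744}$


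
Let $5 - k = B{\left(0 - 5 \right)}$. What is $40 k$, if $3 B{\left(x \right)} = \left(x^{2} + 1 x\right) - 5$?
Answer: $0$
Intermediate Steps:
$B{\left(x \right)} = - \frac{5}{3} + \frac{x}{3} + \frac{x^{2}}{3}$ ($B{\left(x \right)} = \frac{\left(x^{2} + 1 x\right) - 5}{3} = \frac{\left(x^{2} + x\right) - 5}{3} = \frac{\left(x + x^{2}\right) - 5}{3} = \frac{-5 + x + x^{2}}{3} = - \frac{5}{3} + \frac{x}{3} + \frac{x^{2}}{3}$)
$k = 0$ ($k = 5 - \left(- \frac{5}{3} + \frac{0 - 5}{3} + \frac{\left(0 - 5\right)^{2}}{3}\right) = 5 - \left(- \frac{5}{3} + \frac{1}{3} \left(-5\right) + \frac{\left(-5\right)^{2}}{3}\right) = 5 - \left(- \frac{5}{3} - \frac{5}{3} + \frac{1}{3} \cdot 25\right) = 5 - \left(- \frac{5}{3} - \frac{5}{3} + \frac{25}{3}\right) = 5 - 5 = 0$)
$40 k = 40 \cdot 0 = 0$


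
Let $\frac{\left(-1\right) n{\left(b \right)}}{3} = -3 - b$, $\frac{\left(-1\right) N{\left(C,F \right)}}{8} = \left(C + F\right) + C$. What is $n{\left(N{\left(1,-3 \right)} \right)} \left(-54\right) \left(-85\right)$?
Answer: $151470$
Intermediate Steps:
$N{\left(C,F \right)} = - 16 C - 8 F$ ($N{\left(C,F \right)} = - 8 \left(\left(C + F\right) + C\right) = - 8 \left(F + 2 C\right) = - 16 C - 8 F$)
$n{\left(b \right)} = 9 + 3 b$ ($n{\left(b \right)} = - 3 \left(-3 - b\right) = 9 + 3 b$)
$n{\left(N{\left(1,-3 \right)} \right)} \left(-54\right) \left(-85\right) = \left(9 + 3 \left(\left(-16\right) 1 - -24\right)\right) \left(-54\right) \left(-85\right) = \left(9 + 3 \left(-16 + 24\right)\right) \left(-54\right) \left(-85\right) = \left(9 + 3 \cdot 8\right) \left(-54\right) \left(-85\right) = \left(9 + 24\right) \left(-54\right) \left(-85\right) = 33 \left(-54\right) \left(-85\right) = \left(-1782\right) \left(-85\right) = 151470$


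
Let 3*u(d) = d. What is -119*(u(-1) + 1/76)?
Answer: 8687/228 ≈ 38.101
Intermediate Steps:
u(d) = d/3
-119*(u(-1) + 1/76) = -119*((⅓)*(-1) + 1/76) = -119*(-⅓ + 1/76) = -119*(-73/228) = 8687/228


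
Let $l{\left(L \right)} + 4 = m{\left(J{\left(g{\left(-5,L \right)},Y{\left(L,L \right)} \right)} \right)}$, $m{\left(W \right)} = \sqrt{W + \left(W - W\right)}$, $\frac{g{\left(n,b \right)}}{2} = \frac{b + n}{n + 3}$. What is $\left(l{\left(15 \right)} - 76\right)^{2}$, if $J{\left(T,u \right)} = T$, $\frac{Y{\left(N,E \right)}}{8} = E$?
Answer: $\left(80 - i \sqrt{10}\right)^{2} \approx 6390.0 - 505.96 i$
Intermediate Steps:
$Y{\left(N,E \right)} = 8 E$
$g{\left(n,b \right)} = \frac{2 \left(b + n\right)}{3 + n}$ ($g{\left(n,b \right)} = 2 \frac{b + n}{n + 3} = 2 \frac{b + n}{3 + n} = \frac{2 \left(b + n\right)}{3 + n}$)
$m{\left(W \right)} = \sqrt{W}$ ($m{\left(W \right)} = \sqrt{W + 0} = \sqrt{W}$)
$l{\left(L \right)} = -4 + \sqrt{5 - L}$ ($l{\left(L \right)} = -4 + \sqrt{\frac{2 \left(L - 5\right)}{3 - 5}} = -4 + \sqrt{\frac{2 \left(-5 + L\right)}{-2}} = -4 + \sqrt{2 \left(- \frac{1}{2}\right) \left(-5 + L\right)} = -4 + \sqrt{5 - L}$)
$\left(l{\left(15 \right)} - 76\right)^{2} = \left(\left(-4 + \sqrt{5 - 15}\right) - 76\right)^{2} = \left(\left(-4 + \sqrt{-10}\right) - 76\right)^{2} = \left(\left(-4 + i \sqrt{10}\right) - 76\right)^{2} = \left(-80 + i \sqrt{10}\right)^{2}$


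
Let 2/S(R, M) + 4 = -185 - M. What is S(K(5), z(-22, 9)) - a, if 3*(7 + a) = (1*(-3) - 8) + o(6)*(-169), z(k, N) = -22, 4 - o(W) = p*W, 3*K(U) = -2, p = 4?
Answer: -186374/167 ≈ -1116.0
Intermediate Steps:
K(U) = -2/3 (K(U) = (1/3)*(-2) = -2/3)
o(W) = 4 - 4*W
a = 1116 (a = -7 + ((1*(-3) - 8) + (4 - 4*6)*(-169))/3 = -7 + ((-3 - 8) + (4 - 24)*(-169))/3 = -7 + (-11 - 20*(-169))/3 = -7 + (-11 + 3380)/3 = -7 + (1/3)*3369 = -7 + 1123 = 1116)
S(R, M) = 2/(-189 - M) (S(R, M) = 2/(-4 + (-185 - M)) = 2/(-189 - M))
S(K(5), z(-22, 9)) - a = -2/(189 - 22) - 1*1116 = -2/167 - 1116 = -186374/167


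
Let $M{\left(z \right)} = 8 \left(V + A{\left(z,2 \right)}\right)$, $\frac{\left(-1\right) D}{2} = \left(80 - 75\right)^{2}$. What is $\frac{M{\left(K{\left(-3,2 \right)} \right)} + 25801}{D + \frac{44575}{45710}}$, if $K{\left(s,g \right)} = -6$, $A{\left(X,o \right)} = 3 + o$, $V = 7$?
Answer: $- \frac{236750374}{448185} \approx -528.24$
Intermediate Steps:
$D = -50$ ($D = - 2 \left(80 - 75\right)^{2} = - 2 \cdot 5^{2} = \left(-2\right) 25 = -50$)
$M{\left(z \right)} = 96$ ($M{\left(z \right)} = 8 \left(7 + \left(3 + 2\right)\right) = 8 \left(7 + 5\right) = 8 \cdot 12 = 96$)
$\frac{M{\left(K{\left(-3,2 \right)} \right)} + 25801}{D + \frac{44575}{45710}} = \frac{96 + 25801}{-50 + \frac{44575}{45710}} = \frac{25897}{-50 + 44575 \cdot \frac{1}{45710}} = \frac{25897}{-50 + \frac{8915}{9142}} = \frac{25897}{- \frac{448185}{9142}} = 25897 \left(- \frac{9142}{448185}\right) = - \frac{236750374}{448185}$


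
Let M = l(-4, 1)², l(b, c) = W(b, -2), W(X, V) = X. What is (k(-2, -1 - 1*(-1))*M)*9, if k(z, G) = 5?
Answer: 720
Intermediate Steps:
l(b, c) = b
M = 16 (M = (-4)² = 16)
(k(-2, -1 - 1*(-1))*M)*9 = (5*16)*9 = 80*9 = 720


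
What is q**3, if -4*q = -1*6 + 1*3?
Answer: 27/64 ≈ 0.42188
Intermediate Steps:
q = 3/4 (q = -(-1*6 + 1*3)/4 = -(-6 + 3)/4 = -1/4*(-3) = 3/4 ≈ 0.75000)
q**3 = (3/4)**3 = 27/64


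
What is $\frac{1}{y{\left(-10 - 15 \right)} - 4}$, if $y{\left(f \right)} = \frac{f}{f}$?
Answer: $- \frac{1}{3} \approx -0.33333$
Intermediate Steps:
$y{\left(f \right)} = 1$
$\frac{1}{y{\left(-10 - 15 \right)} - 4} = \frac{1}{1 - 4} = \frac{1}{-3} = - \frac{1}{3}$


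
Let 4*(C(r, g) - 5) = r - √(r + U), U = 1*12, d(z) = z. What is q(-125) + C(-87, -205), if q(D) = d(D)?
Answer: -567/4 - 5*I*√3/4 ≈ -141.75 - 2.1651*I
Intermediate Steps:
U = 12
C(r, g) = 5 - √(12 + r)/4 + r/4 (C(r, g) = 5 + (r - √(r + 12))/4 = 5 + (r - √(12 + r))/4 = 5 + (-√(12 + r)/4 + r/4) = 5 - √(12 + r)/4 + r/4)
q(D) = D
q(-125) + C(-87, -205) = -125 + (5 - √(12 - 87)/4 + (¼)*(-87)) = -125 + (5 - 5*I*√3/4 - 87/4) = -125 + (-67/4 - 5*I*√3/4) = -567/4 - 5*I*√3/4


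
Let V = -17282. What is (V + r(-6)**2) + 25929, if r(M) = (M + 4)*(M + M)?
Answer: 9223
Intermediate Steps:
r(M) = 2*M*(4 + M) (r(M) = (4 + M)*(2*M) = 2*M*(4 + M))
(V + r(-6)**2) + 25929 = (-17282 + (2*(-6)*(4 - 6))**2) + 25929 = (-17282 + (2*(-6)*(-2))**2) + 25929 = (-17282 + 24**2) + 25929 = (-17282 + 576) + 25929 = -16706 + 25929 = 9223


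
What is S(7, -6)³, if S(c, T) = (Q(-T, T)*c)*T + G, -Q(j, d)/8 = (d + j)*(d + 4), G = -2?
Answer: -8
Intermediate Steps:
Q(j, d) = -8*(4 + d)*(d + j) (Q(j, d) = -8*(d + j)*(d + 4) = -8*(d + j)*(4 + d) = -8*(4 + d)*(d + j))
S(c, T) = -2 (S(c, T) = ((-32*T - (-32)*T - 8*T² - 8*T*(-T))*c)*T - 2 = ((-32*T + 32*T - 8*T² + 8*T²)*c)*T - 2 = (0*c)*T - 2 = 0*T - 2 = 0 - 2 = -2)
S(7, -6)³ = (-2)³ = -8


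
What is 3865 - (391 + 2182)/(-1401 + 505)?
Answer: 3465613/896 ≈ 3867.9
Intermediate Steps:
3865 - (391 + 2182)/(-1401 + 505) = 3865 - 2573/(-896) = 3865 - 2573*(-1)/896 = 3865 - 1*(-2573/896) = 3865 + 2573/896 = 3465613/896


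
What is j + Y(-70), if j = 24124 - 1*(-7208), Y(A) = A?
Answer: 31262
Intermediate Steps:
j = 31332 (j = 24124 + 7208 = 31332)
j + Y(-70) = 31332 - 70 = 31262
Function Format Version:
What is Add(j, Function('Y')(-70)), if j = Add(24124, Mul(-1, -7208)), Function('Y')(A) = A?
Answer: 31262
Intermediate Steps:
j = 31332 (j = Add(24124, 7208) = 31332)
Add(j, Function('Y')(-70)) = Add(31332, -70) = 31262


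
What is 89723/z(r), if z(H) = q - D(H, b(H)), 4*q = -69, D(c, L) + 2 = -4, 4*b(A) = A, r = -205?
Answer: -358892/45 ≈ -7975.4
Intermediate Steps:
b(A) = A/4
D(c, L) = -6 (D(c, L) = -2 - 4 = -6)
q = -69/4 (q = (¼)*(-69) = -69/4 ≈ -17.250)
z(H) = -45/4 (z(H) = -69/4 - 1*(-6) = -69/4 + 6 = -45/4)
89723/z(r) = 89723/(-45/4) = 89723*(-4/45) = -358892/45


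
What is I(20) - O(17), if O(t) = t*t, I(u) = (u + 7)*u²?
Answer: 10511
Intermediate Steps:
I(u) = u²*(7 + u) (I(u) = (7 + u)*u² = u²*(7 + u))
O(t) = t²
I(20) - O(17) = 20²*(7 + 20) - 1*17² = 400*27 - 1*289 = 10800 - 289 = 10511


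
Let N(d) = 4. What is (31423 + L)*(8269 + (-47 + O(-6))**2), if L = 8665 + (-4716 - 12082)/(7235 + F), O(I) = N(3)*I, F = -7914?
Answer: 362518480500/679 ≈ 5.3390e+8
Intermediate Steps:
O(I) = 4*I
L = 5900333/679 (L = 8665 + (-4716 - 12082)/(7235 - 7914) = 8665 - 16798/(-679) = 8665 - 16798*(-1/679) = 8665 + 16798/679 = 5900333/679 ≈ 8689.7)
(31423 + L)*(8269 + (-47 + O(-6))**2) = (31423 + 5900333/679)*(8269 + (-47 + 4*(-6))**2) = 27236550*(8269 + (-47 - 24)**2)/679 = 27236550*(8269 + (-71)**2)/679 = 27236550*(8269 + 5041)/679 = (27236550/679)*13310 = 362518480500/679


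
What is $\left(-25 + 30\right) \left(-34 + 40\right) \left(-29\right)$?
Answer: $-870$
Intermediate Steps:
$\left(-25 + 30\right) \left(-34 + 40\right) \left(-29\right) = 5 \cdot 6 \left(-29\right) = 30 \left(-29\right) = -870$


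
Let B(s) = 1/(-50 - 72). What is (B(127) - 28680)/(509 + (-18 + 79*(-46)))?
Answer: 3498961/383446 ≈ 9.1250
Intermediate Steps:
B(s) = -1/122 (B(s) = 1/(-122) = -1/122)
(B(127) - 28680)/(509 + (-18 + 79*(-46))) = (-1/122 - 28680)/(509 + (-18 + 79*(-46))) = -3498961/(122*(509 + (-18 - 3634))) = -3498961/(122*(509 - 3652)) = -3498961/122/(-3143) = -3498961/122*(-1/3143) = 3498961/383446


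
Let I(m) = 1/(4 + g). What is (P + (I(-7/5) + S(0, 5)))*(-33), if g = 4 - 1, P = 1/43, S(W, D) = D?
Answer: -51315/301 ≈ -170.48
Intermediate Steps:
P = 1/43 ≈ 0.023256
g = 3
I(m) = ⅐ (I(m) = 1/(4 + 3) = 1/7 = ⅐)
(P + (I(-7/5) + S(0, 5)))*(-33) = (1/43 + (⅐ + 5))*(-33) = (1/43 + 36/7)*(-33) = (1555/301)*(-33) = -51315/301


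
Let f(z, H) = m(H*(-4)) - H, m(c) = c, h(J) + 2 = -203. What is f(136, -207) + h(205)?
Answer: 830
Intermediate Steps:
h(J) = -205 (h(J) = -2 - 203 = -205)
f(z, H) = -5*H (f(z, H) = H*(-4) - H = -4*H - H = -5*H)
f(136, -207) + h(205) = -5*(-207) - 205 = 1035 - 205 = 830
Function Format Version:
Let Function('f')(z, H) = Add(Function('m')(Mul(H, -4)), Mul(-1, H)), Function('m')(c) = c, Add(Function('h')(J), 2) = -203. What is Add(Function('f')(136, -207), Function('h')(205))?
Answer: 830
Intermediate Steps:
Function('h')(J) = -205 (Function('h')(J) = Add(-2, -203) = -205)
Function('f')(z, H) = Mul(-5, H) (Function('f')(z, H) = Add(Mul(H, -4), Mul(-1, H)) = Add(Mul(-4, H), Mul(-1, H)) = Mul(-5, H))
Add(Function('f')(136, -207), Function('h')(205)) = Add(Mul(-5, -207), -205) = Add(1035, -205) = 830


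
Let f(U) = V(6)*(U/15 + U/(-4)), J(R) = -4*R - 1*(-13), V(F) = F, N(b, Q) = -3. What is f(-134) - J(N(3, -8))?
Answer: 612/5 ≈ 122.40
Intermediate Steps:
J(R) = 13 - 4*R (J(R) = -4*R + 13 = 13 - 4*R)
f(U) = -11*U/10 (f(U) = 6*(U/15 + U/(-4)) = 6*(U*(1/15) + U*(-¼)) = 6*(U/15 - U/4) = 6*(-11*U/60) = -11*U/10)
f(-134) - J(N(3, -8)) = -11/10*(-134) - (13 - 4*(-3)) = 737/5 - (13 + 12) = 737/5 - 1*25 = 737/5 - 25 = 612/5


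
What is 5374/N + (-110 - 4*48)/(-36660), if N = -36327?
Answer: -31006681/221957970 ≈ -0.13970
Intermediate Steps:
5374/N + (-110 - 4*48)/(-36660) = 5374/(-36327) + (-110 - 4*48)/(-36660) = 5374*(-1/36327) + (-110 - 192)*(-1/36660) = -5374/36327 - 302*(-1/36660) = -5374/36327 + 151/18330 = -31006681/221957970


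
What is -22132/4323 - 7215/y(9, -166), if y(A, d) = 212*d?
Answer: -67970809/13830456 ≈ -4.9146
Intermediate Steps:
-22132/4323 - 7215/y(9, -166) = -22132/4323 - 7215/(212*(-166)) = -22132*1/4323 - 7215/(-35192) = -2012/393 - 7215*(-1/35192) = -2012/393 + 7215/35192 = -67970809/13830456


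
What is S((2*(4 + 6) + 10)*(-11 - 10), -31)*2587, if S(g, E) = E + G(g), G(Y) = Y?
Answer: -1710007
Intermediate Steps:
S(g, E) = E + g
S((2*(4 + 6) + 10)*(-11 - 10), -31)*2587 = (-31 + (2*(4 + 6) + 10)*(-11 - 10))*2587 = (-31 + (2*10 + 10)*(-21))*2587 = (-31 + (20 + 10)*(-21))*2587 = (-31 + 30*(-21))*2587 = (-31 - 630)*2587 = -661*2587 = -1710007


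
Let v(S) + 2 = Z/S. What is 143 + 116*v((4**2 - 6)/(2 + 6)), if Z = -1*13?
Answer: -6477/5 ≈ -1295.4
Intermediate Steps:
Z = -13
v(S) = -2 - 13/S
143 + 116*v((4**2 - 6)/(2 + 6)) = 143 + 116*(-2 - 13*(2 + 6)/(4**2 - 6)) = 143 + 116*(-2 - 13*8/(16 - 6)) = 143 + 116*(-2 - 13/(10*(1/8))) = 143 + 116*(-2 - 13/5/4) = 143 + 116*(-2 - 13*4/5) = 143 + 116*(-2 - 52/5) = 143 + 116*(-62/5) = 143 - 7192/5 = -6477/5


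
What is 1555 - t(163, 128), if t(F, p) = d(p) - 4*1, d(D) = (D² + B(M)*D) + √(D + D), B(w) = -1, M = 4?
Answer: -14713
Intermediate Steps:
d(D) = D² - D + √2*√D (d(D) = (D² - D) + √(D + D) = (D² - D) + √(2*D) = (D² - D) + √2*√D = D² - D + √2*√D)
t(F, p) = -4 + p² - p + √2*√p (t(F, p) = (p² - p + √2*√p) - 4*1 = (p² - p + √2*√p) - 4 = -4 + p² - p + √2*√p)
1555 - t(163, 128) = 1555 - (-4 + 128² - 1*128 + √2*√128) = 1555 - (-4 + 16384 - 128 + √2*(8*√2)) = 1555 - (-4 + 16384 - 128 + 16) = 1555 - 1*16268 = 1555 - 16268 = -14713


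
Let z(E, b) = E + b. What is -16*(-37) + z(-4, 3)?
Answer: 591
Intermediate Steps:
-16*(-37) + z(-4, 3) = -16*(-37) + (-4 + 3) = 592 - 1 = 591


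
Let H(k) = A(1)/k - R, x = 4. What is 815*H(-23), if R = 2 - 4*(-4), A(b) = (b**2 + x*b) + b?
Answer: -342300/23 ≈ -14883.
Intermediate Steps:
A(b) = b**2 + 5*b (A(b) = (b**2 + 4*b) + b = b**2 + 5*b)
R = 18 (R = 2 + 16 = 18)
H(k) = -18 + 6/k (H(k) = (1*(5 + 1))/k - 1*18 = (1*6)/k - 18 = 6/k - 18 = -18 + 6/k)
815*H(-23) = 815*(-18 + 6/(-23)) = 815*(-18 + 6*(-1/23)) = 815*(-18 - 6/23) = 815*(-420/23) = -342300/23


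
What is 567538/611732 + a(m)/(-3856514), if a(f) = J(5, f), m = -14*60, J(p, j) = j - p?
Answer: 273654394509/294894127781 ≈ 0.92797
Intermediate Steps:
m = -840
a(f) = -5 + f (a(f) = f - 1*5 = f - 5 = -5 + f)
567538/611732 + a(m)/(-3856514) = 567538/611732 + (-5 - 840)/(-3856514) = 567538*(1/611732) - 845*(-1/3856514) = 283769/305866 + 845/3856514 = 273654394509/294894127781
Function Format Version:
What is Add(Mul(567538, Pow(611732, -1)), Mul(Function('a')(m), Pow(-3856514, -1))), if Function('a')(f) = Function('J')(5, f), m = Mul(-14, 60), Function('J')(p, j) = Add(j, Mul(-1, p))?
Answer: Rational(273654394509, 294894127781) ≈ 0.92797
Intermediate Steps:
m = -840
Function('a')(f) = Add(-5, f) (Function('a')(f) = Add(f, Mul(-1, 5)) = Add(f, -5) = Add(-5, f))
Add(Mul(567538, Pow(611732, -1)), Mul(Function('a')(m), Pow(-3856514, -1))) = Add(Mul(567538, Pow(611732, -1)), Mul(Add(-5, -840), Pow(-3856514, -1))) = Add(Mul(567538, Rational(1, 611732)), Mul(-845, Rational(-1, 3856514))) = Add(Rational(283769, 305866), Rational(845, 3856514)) = Rational(273654394509, 294894127781)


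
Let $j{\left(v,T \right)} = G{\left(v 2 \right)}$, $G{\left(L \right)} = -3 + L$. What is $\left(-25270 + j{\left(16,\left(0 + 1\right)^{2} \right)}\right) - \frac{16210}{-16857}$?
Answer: $- \frac{425471327}{16857} \approx -25240.0$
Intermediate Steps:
$j{\left(v,T \right)} = -3 + 2 v$ ($j{\left(v,T \right)} = -3 + v 2 = -3 + 2 v$)
$\left(-25270 + j{\left(16,\left(0 + 1\right)^{2} \right)}\right) - \frac{16210}{-16857} = \left(-25270 + \left(-3 + 2 \cdot 16\right)\right) - \frac{16210}{-16857} = \left(-25270 + \left(-3 + 32\right)\right) - - \frac{16210}{16857} = \left(-25270 + 29\right) + \frac{16210}{16857} = -25241 + \frac{16210}{16857} = - \frac{425471327}{16857}$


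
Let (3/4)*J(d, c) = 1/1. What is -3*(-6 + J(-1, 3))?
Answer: 14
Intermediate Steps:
J(d, c) = 4/3 (J(d, c) = (4/3)/1 = (4/3)*1 = 4/3)
-3*(-6 + J(-1, 3)) = -3*(-6 + 4/3) = -3*(-14/3) = 14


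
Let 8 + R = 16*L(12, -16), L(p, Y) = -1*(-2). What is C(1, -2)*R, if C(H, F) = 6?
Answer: 144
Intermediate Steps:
L(p, Y) = 2
R = 24 (R = -8 + 16*2 = -8 + 32 = 24)
C(1, -2)*R = 6*24 = 144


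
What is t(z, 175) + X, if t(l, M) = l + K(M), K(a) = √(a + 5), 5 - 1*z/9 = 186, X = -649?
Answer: -2278 + 6*√5 ≈ -2264.6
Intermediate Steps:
z = -1629 (z = 45 - 9*186 = 45 - 1674 = -1629)
K(a) = √(5 + a)
t(l, M) = l + √(5 + M)
t(z, 175) + X = (-1629 + √(5 + 175)) - 649 = (-1629 + √180) - 649 = (-1629 + 6*√5) - 649 = -2278 + 6*√5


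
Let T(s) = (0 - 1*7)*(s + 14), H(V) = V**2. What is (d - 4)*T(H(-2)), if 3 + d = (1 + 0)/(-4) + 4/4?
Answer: 1575/2 ≈ 787.50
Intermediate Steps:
d = -9/4 (d = -3 + ((1 + 0)/(-4) + 4/4) = -3 + (1*(-1/4) + 4*(1/4)) = -3 + (-1/4 + 1) = -3 + 3/4 = -9/4 ≈ -2.2500)
T(s) = -98 - 7*s (T(s) = (0 - 7)*(14 + s) = -7*(14 + s) = -98 - 7*s)
(d - 4)*T(H(-2)) = (-9/4 - 4)*(-98 - 7*(-2)**2) = -25*(-98 - 7*4)/4 = -25*(-98 - 28)/4 = -25/4*(-126) = 1575/2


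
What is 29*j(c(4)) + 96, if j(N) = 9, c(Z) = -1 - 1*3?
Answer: 357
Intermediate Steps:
c(Z) = -4 (c(Z) = -1 - 3 = -4)
29*j(c(4)) + 96 = 29*9 + 96 = 261 + 96 = 357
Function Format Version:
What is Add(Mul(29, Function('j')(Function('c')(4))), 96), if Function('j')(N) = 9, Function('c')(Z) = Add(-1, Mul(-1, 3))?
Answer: 357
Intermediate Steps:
Function('c')(Z) = -4 (Function('c')(Z) = Add(-1, -3) = -4)
Add(Mul(29, Function('j')(Function('c')(4))), 96) = Add(Mul(29, 9), 96) = Add(261, 96) = 357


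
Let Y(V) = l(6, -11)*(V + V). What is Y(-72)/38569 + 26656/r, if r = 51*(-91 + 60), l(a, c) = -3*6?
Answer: -60235136/3586917 ≈ -16.793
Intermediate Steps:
l(a, c) = -18
Y(V) = -36*V (Y(V) = -18*(V + V) = -36*V)
r = -1581 (r = 51*(-31) = -1581)
Y(-72)/38569 + 26656/r = -36*(-72)/38569 + 26656/(-1581) = 2592*(1/38569) + 26656*(-1/1581) = 2592/38569 - 1568/93 = -60235136/3586917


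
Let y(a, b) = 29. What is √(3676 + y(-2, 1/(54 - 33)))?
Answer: √3705 ≈ 60.869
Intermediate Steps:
√(3676 + y(-2, 1/(54 - 33))) = √(3676 + 29) = √3705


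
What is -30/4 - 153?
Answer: -321/2 ≈ -160.50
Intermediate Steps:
-30/4 - 153 = -30*¼ - 153 = -15/2 - 153 = -321/2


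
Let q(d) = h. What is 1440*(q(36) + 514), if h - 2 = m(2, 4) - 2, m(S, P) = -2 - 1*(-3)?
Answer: 741600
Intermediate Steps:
m(S, P) = 1 (m(S, P) = -2 + 3 = 1)
h = 1 (h = 2 + (1 - 2) = 2 - 1 = 1)
q(d) = 1
1440*(q(36) + 514) = 1440*(1 + 514) = 1440*515 = 741600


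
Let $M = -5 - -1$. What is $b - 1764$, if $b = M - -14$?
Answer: $-1754$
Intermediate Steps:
$M = -4$ ($M = -5 + 1 = -4$)
$b = 10$ ($b = -4 - -14 = -4 + 14 = 10$)
$b - 1764 = 10 - 1764 = -1754$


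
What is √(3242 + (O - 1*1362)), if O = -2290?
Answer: I*√410 ≈ 20.248*I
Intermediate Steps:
√(3242 + (O - 1*1362)) = √(3242 + (-2290 - 1*1362)) = √(3242 + (-2290 - 1362)) = √(3242 - 3652) = √(-410) = I*√410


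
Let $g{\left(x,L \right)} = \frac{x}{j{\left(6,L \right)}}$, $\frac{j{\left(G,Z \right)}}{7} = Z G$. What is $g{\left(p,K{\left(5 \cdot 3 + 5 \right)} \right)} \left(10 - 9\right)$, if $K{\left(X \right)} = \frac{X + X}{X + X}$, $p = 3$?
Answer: $\frac{1}{14} \approx 0.071429$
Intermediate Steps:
$j{\left(G,Z \right)} = 7 G Z$ ($j{\left(G,Z \right)} = 7 Z G = 7 G Z$)
$K{\left(X \right)} = 1$ ($K{\left(X \right)} = \frac{2 X}{2 X} = 2 X \frac{1}{2 X} = 1$)
$g{\left(x,L \right)} = \frac{x}{42 L}$ ($g{\left(x,L \right)} = \frac{x}{7 \cdot 6 L} = \frac{x}{42 L}$)
$g{\left(p,K{\left(5 \cdot 3 + 5 \right)} \right)} \left(10 - 9\right) = \frac{1}{42} \cdot 3 \cdot 1^{-1} \left(10 - 9\right) = \frac{1}{42} \cdot 3 \cdot 1 \cdot 1 = \frac{1}{14} \cdot 1 = \frac{1}{14}$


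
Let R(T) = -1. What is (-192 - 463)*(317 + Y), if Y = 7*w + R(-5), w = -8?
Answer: -170300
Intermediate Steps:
Y = -57 (Y = 7*(-8) - 1 = -56 - 1 = -57)
(-192 - 463)*(317 + Y) = (-192 - 463)*(317 - 57) = -655*260 = -170300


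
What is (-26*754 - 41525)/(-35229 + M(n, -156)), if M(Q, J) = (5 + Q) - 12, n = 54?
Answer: 61129/35182 ≈ 1.7375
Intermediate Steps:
M(Q, J) = -7 + Q
(-26*754 - 41525)/(-35229 + M(n, -156)) = (-26*754 - 41525)/(-35229 + (-7 + 54)) = (-19604 - 41525)/(-35229 + 47) = -61129/(-35182) = -61129*(-1/35182) = 61129/35182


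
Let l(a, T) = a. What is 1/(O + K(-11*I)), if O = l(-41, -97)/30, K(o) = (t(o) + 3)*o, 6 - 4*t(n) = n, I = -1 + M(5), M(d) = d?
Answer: -30/20501 ≈ -0.0014633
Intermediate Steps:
I = 4 (I = -1 + 5 = 4)
t(n) = 3/2 - n/4
K(o) = o*(9/2 - o/4) (K(o) = ((3/2 - o/4) + 3)*o = (9/2 - o/4)*o = o*(9/2 - o/4))
O = -41/30 ≈ -1.3667
1/(O + K(-11*I)) = 1/(-41/30 + (-11*4)*(18 - (-11)*4)/4) = 1/(-41/30 + (1/4)*(-44)*(18 - 1*(-44))) = 1/(-41/30 + (1/4)*(-44)*(18 + 44)) = 1/(-41/30 + (1/4)*(-44)*62) = 1/(-41/30 - 682) = 1/(-20501/30) = -30/20501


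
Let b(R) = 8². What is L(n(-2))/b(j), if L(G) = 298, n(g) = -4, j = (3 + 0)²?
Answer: 149/32 ≈ 4.6563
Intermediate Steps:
j = 9 (j = 3² = 9)
b(R) = 64
L(n(-2))/b(j) = 298/64 = 298*(1/64) = 149/32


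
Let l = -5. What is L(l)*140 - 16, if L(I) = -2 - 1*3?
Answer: -716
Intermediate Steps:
L(I) = -5 (L(I) = -2 - 3 = -5)
L(l)*140 - 16 = -5*140 - 16 = -700 - 16 = -716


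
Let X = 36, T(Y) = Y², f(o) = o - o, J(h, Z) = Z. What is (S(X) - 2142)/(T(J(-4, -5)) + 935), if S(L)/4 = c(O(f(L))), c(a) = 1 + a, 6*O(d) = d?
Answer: -1069/480 ≈ -2.2271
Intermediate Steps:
f(o) = 0
O(d) = d/6
S(L) = 4 (S(L) = 4*(1 + (⅙)*0) = 4*(1 + 0) = 4*1 = 4)
(S(X) - 2142)/(T(J(-4, -5)) + 935) = (4 - 2142)/((-5)² + 935) = -2138/(25 + 935) = -2138/960 = -2138*1/960 = -1069/480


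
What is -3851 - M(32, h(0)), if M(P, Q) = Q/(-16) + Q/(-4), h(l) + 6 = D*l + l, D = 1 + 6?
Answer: -30823/8 ≈ -3852.9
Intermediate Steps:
D = 7
h(l) = -6 + 8*l (h(l) = -6 + (7*l + l) = -6 + 8*l)
M(P, Q) = -5*Q/16 (M(P, Q) = Q*(-1/16) + Q*(-¼) = -Q/16 - Q/4 = -5*Q/16)
-3851 - M(32, h(0)) = -3851 - (-5)*(-6 + 8*0)/16 = -3851 - (-5)*(-6 + 0)/16 = -3851 - (-5)*(-6)/16 = -3851 - 1*15/8 = -3851 - 15/8 = -30823/8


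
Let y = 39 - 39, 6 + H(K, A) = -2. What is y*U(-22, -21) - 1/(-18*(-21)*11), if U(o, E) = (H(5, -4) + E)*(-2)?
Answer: -1/4158 ≈ -0.00024050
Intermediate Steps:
H(K, A) = -8 (H(K, A) = -6 - 2 = -8)
U(o, E) = 16 - 2*E (U(o, E) = (-8 + E)*(-2) = 16 - 2*E)
y = 0
y*U(-22, -21) - 1/(-18*(-21)*11) = 0*(16 - 2*(-21)) - 1/(-18*(-21)*11) = 0*(16 + 42) - 1/(378*11) = 0*58 - 1/4158 = 0 - 1*1/4158 = 0 - 1/4158 = -1/4158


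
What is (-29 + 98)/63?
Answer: 23/21 ≈ 1.0952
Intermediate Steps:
(-29 + 98)/63 = 69*(1/63) = 23/21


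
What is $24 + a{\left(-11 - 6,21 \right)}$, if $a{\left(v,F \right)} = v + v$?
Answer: $-10$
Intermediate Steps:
$a{\left(v,F \right)} = 2 v$
$24 + a{\left(-11 - 6,21 \right)} = 24 + 2 \left(-11 - 6\right) = 24 + 2 \left(-17\right) = 24 - 34 = -10$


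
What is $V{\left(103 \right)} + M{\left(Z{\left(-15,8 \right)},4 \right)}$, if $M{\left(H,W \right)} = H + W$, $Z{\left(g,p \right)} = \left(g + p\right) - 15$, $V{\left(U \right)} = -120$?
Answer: $-138$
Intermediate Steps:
$Z{\left(g,p \right)} = -15 + g + p$
$V{\left(103 \right)} + M{\left(Z{\left(-15,8 \right)},4 \right)} = -120 + \left(\left(-15 - 15 + 8\right) + 4\right) = -120 + \left(-22 + 4\right) = -120 - 18 = -138$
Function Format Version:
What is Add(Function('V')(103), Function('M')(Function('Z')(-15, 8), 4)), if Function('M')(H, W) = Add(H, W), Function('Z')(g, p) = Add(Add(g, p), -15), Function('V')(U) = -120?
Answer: -138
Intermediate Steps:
Function('Z')(g, p) = Add(-15, g, p)
Add(Function('V')(103), Function('M')(Function('Z')(-15, 8), 4)) = Add(-120, Add(Add(-15, -15, 8), 4)) = Add(-120, Add(-22, 4)) = Add(-120, -18) = -138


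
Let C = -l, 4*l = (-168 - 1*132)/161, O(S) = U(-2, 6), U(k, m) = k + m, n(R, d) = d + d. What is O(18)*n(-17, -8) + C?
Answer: -10229/161 ≈ -63.534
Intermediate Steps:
n(R, d) = 2*d
O(S) = 4 (O(S) = -2 + 6 = 4)
l = -75/161 (l = ((-168 - 1*132)/161)/4 = ((-168 - 132)*(1/161))/4 = (-300*1/161)/4 = (¼)*(-300/161) = -75/161 ≈ -0.46584)
C = 75/161 (C = -1*(-75/161) = 75/161 ≈ 0.46584)
O(18)*n(-17, -8) + C = 4*(2*(-8)) + 75/161 = 4*(-16) + 75/161 = -64 + 75/161 = -10229/161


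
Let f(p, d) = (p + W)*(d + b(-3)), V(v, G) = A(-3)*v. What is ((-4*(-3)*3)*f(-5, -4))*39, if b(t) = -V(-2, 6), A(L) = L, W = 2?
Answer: 42120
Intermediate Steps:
V(v, G) = -3*v
b(t) = -6 (b(t) = -(-3)*(-2) = -1*6 = -6)
f(p, d) = (-6 + d)*(2 + p) (f(p, d) = (p + 2)*(d - 6) = (2 + p)*(-6 + d) = (-6 + d)*(2 + p))
((-4*(-3)*3)*f(-5, -4))*39 = ((-4*(-3)*3)*(-12 - 6*(-5) + 2*(-4) - 4*(-5)))*39 = ((12*3)*(-12 + 30 - 8 + 20))*39 = (36*30)*39 = 1080*39 = 42120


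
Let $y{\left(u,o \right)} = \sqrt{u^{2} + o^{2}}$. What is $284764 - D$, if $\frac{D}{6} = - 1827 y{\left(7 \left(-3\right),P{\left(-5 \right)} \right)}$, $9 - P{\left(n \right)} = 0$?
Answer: $284764 + 32886 \sqrt{58} \approx 5.3522 \cdot 10^{5}$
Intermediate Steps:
$P{\left(n \right)} = 9$ ($P{\left(n \right)} = 9 - 0 = 9 + 0 = 9$)
$y{\left(u,o \right)} = \sqrt{o^{2} + u^{2}}$
$D = - 32886 \sqrt{58}$ ($D = 6 \left(- 1827 \sqrt{9^{2} + \left(7 \left(-3\right)\right)^{2}}\right) = 6 \left(- 1827 \sqrt{81 + \left(-21\right)^{2}}\right) = 6 \left(- 1827 \sqrt{81 + 441}\right) = 6 \left(- 1827 \sqrt{522}\right) = 6 \left(- 1827 \cdot 3 \sqrt{58}\right) = 6 \left(- 5481 \sqrt{58}\right) = - 32886 \sqrt{58} \approx -2.5045 \cdot 10^{5}$)
$284764 - D = 284764 - - 32886 \sqrt{58} = 284764 + 32886 \sqrt{58}$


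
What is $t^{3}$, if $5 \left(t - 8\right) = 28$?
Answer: $\frac{314432}{125} \approx 2515.5$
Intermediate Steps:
$t = \frac{68}{5}$ ($t = 8 + \frac{1}{5} \cdot 28 = 8 + \frac{28}{5} = \frac{68}{5} \approx 13.6$)
$t^{3} = \left(\frac{68}{5}\right)^{3} = \frac{314432}{125}$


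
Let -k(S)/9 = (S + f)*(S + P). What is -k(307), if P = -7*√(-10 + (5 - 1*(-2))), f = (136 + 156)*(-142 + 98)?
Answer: -34650783 + 790083*I*√3 ≈ -3.4651e+7 + 1.3685e+6*I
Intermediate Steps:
f = -12848 (f = 292*(-44) = -12848)
P = -7*I*√3 (P = -7*√(-10 + (5 + 2)) = -7*√(-10 + 7) = -7*I*√3 ≈ -12.124*I)
k(S) = -9*(-12848 + S)*(S - 7*I*√3) (k(S) = -9*(S - 12848)*(S - 7*I*√3) = -9*(-12848 + S)*(S - 7*I*√3))
-k(307) = -(-9*307² + 115632*307 - 809424*I*√3 + 63*I*307*√3) = -(-9*94249 + 35499024 - 809424*I*√3 + 19341*I*√3) = -(-848241 + 35499024 - 809424*I*√3 + 19341*I*√3) = -(34650783 - 790083*I*√3) = -34650783 + 790083*I*√3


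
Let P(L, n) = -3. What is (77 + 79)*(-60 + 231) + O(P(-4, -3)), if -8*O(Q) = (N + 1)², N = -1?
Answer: 26676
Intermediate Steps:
O(Q) = 0 (O(Q) = -(-1 + 1)²/8 = -⅛*0² = -⅛*0 = 0)
(77 + 79)*(-60 + 231) + O(P(-4, -3)) = (77 + 79)*(-60 + 231) + 0 = 156*171 + 0 = 26676 + 0 = 26676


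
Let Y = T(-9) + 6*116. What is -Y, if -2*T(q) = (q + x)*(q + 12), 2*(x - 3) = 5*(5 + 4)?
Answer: -2685/4 ≈ -671.25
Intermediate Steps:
x = 51/2 (x = 3 + (5*(5 + 4))/2 = 3 + (5*9)/2 = 3 + (½)*45 = 3 + 45/2 = 51/2 ≈ 25.500)
T(q) = -(12 + q)*(51/2 + q)/2 (T(q) = -(q + 51/2)*(q + 12)/2 = -(51/2 + q)*(12 + q)/2 = -(12 + q)*(51/2 + q)/2)
Y = 2685/4 (Y = (-153 - 75/4*(-9) - ½*(-9)²) + 6*116 = (-153 + 675/4 - ½*81) + 696 = (-153 + 675/4 - 81/2) + 696 = -99/4 + 696 = 2685/4 ≈ 671.25)
-Y = -1*2685/4 = -2685/4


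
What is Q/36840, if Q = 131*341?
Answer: 44671/36840 ≈ 1.2126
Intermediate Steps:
Q = 44671
Q/36840 = 44671/36840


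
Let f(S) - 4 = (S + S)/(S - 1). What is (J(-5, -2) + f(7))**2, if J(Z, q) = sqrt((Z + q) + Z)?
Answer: 253/9 + 76*I*sqrt(3)/3 ≈ 28.111 + 43.879*I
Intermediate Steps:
f(S) = 4 + 2*S/(-1 + S) (f(S) = 4 + (S + S)/(S - 1) = 4 + (2*S)/(-1 + S) = 4 + 2*S/(-1 + S))
J(Z, q) = sqrt(q + 2*Z)
(J(-5, -2) + f(7))**2 = (sqrt(-2 + 2*(-5)) + 2*(-2 + 3*7)/(-1 + 7))**2 = (sqrt(-2 - 10) + 2*(-2 + 21)/6)**2 = (sqrt(-12) + 2*(1/6)*19)**2 = (2*I*sqrt(3) + 19/3)**2 = (19/3 + 2*I*sqrt(3))**2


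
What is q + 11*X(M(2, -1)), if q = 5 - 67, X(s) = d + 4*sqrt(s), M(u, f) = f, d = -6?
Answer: -128 + 44*I ≈ -128.0 + 44.0*I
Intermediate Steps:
X(s) = -6 + 4*sqrt(s)
q = -62
q + 11*X(M(2, -1)) = -62 + 11*(-6 + 4*sqrt(-1)) = -62 + 11*(-6 + 4*I) = -62 + (-66 + 44*I) = -128 + 44*I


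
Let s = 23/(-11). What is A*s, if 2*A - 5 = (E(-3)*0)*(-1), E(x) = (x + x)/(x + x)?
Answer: -115/22 ≈ -5.2273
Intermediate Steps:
s = -23/11 (s = 23*(-1/11) = -23/11 ≈ -2.0909)
E(x) = 1 (E(x) = (2*x)/((2*x)) = (2*x)*(1/(2*x)) = 1)
A = 5/2 (A = 5/2 + ((1*0)*(-1))/2 = 5/2 + (0*(-1))/2 = 5/2 + (½)*0 = 5/2 + 0 = 5/2 ≈ 2.5000)
A*s = (5/2)*(-23/11) = -115/22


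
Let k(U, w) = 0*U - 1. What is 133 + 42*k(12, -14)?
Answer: 91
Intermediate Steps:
k(U, w) = -1 (k(U, w) = 0 - 1 = -1)
133 + 42*k(12, -14) = 133 + 42*(-1) = 133 - 42 = 91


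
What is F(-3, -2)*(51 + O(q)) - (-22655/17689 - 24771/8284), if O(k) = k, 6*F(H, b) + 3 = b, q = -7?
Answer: -749546297/23137212 ≈ -32.396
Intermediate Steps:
F(H, b) = -1/2 + b/6
F(-3, -2)*(51 + O(q)) - (-22655/17689 - 24771/8284) = (-1/2 + (1/6)*(-2))*(51 - 7) - (-22655/17689 - 24771/8284) = (-1/2 - 1/3)*44 - (-22655*1/17689 - 24771*1/8284) = -5/6*44 - (-22655/17689 - 24771/8284) = -110/3 - 1*(-32939381/7712404) = -110/3 + 32939381/7712404 = -749546297/23137212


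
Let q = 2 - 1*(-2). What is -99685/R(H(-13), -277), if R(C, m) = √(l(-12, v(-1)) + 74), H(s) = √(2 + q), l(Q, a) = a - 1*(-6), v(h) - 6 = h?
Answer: -19937*√85/17 ≈ -10812.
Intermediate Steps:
v(h) = 6 + h
l(Q, a) = 6 + a (l(Q, a) = a + 6 = 6 + a)
q = 4 (q = 2 + 2 = 4)
H(s) = √6 (H(s) = √(2 + 4) = √6)
R(C, m) = √85 (R(C, m) = √((6 + (6 - 1)) + 74) = √((6 + 5) + 74) = √(11 + 74) = √85)
-99685/R(H(-13), -277) = -99685*√85/85 = -19937*√85/17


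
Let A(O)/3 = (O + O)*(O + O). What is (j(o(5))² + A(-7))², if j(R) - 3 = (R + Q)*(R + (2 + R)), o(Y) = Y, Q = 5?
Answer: 247024089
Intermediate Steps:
j(R) = 3 + (2 + 2*R)*(5 + R) (j(R) = 3 + (R + 5)*(R + (2 + R)) = 3 + (5 + R)*(2 + 2*R) = 3 + (2 + 2*R)*(5 + R))
A(O) = 12*O² (A(O) = 3*((O + O)*(O + O)) = 3*((2*O)*(2*O)) = 3*(4*O²) = 12*O²)
(j(o(5))² + A(-7))² = ((13 + 2*5² + 12*5)² + 12*(-7)²)² = ((13 + 2*25 + 60)² + 12*49)² = ((13 + 50 + 60)² + 588)² = (123² + 588)² = (15129 + 588)² = 15717² = 247024089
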